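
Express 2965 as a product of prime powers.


2965 / 5 = 593
593 / 593 = 1
2965 = 5 × 593


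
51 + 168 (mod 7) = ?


51 + 168 = 219
219 mod 7 = 2


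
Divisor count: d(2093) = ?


2093 = 7^1 × 13^1 × 23^1
d(2093) = (1+1) × (1+1) × (1+1) = 8

8 divisors


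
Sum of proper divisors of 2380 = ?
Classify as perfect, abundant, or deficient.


Proper divisors: 1, 2, 4, 5, 7, 10, 14, 17, 20, 28, 34, 35, 68, 70, 85, 119, 140, 170, 238, 340, 476, 595, 1190
Sum = 1 + 2 + 4 + 5 + 7 + 10 + 14 + 17 + 20 + 28 + 34 + 35 + 68 + 70 + 85 + 119 + 140 + 170 + 238 + 340 + 476 + 595 + 1190 = 3668
3668 > 2380 → abundant

s(2380) = 3668 (abundant)


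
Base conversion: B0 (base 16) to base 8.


B0 (base 16) = 176 (decimal)
176 (decimal) = 260 (base 8)


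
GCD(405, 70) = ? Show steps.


405 = 5 * 70 + 55
70 = 1 * 55 + 15
55 = 3 * 15 + 10
15 = 1 * 10 + 5
10 = 2 * 5 + 0
GCD = 5


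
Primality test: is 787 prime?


Check divisors up to sqrt(787) = 28.0535
No divisors found.
787 is prime.

Yes, 787 is prime


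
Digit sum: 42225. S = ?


4 + 2 + 2 + 2 + 5 = 15


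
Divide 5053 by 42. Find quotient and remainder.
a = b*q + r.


5053 = 42 * 120 + 13
Check: 5040 + 13 = 5053

q = 120, r = 13


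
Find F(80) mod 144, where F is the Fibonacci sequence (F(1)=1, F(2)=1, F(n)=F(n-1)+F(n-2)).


F(k) mod 144 for k=1..80:
1, 1, 2, 3, 5, 8, 13, 21, 34, 55, 89, 0, 89, 89, 34, 123, 13, 136, 5, 141, 2, 143, 1, 0, 1, 1, 2, 3, 5, 8, 13, 21, 34, 55, 89, 0, 89, 89, 34, 123, 13, 136, 5, 141, 2, 143, 1, 0, 1, 1, 2, 3, 5, 8, 13, 21, 34, 55, 89, 0, 89, 89, 34, 123, 13, 136, 5, 141, 2, 143, 1, 0, 1, 1, 2, 3, 5, 8, 13, 21
F(80) mod 144 = 21


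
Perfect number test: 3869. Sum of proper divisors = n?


Proper divisors of 3869: 1, 53, 73
Sum = 1 + 53 + 73 = 127

No, 3869 is not perfect (127 ≠ 3869)


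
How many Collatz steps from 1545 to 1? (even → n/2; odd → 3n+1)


1545 → 4636 → 2318 → 1159 → 3478 → 1739 → 5218 → 2609 → 7828 → 3914 → 1957 → 5872 → 2936 → 1468 → 734 → 367 → 1102 → 551 → 1654 → 827 → 2482 → 1241 → 3724 → 1862 → 931 → 2794 → 1397 → 4192 → 2096 → 1048 → 524 → 262 → 131 → 394 → 197 → 592 → 296 → 148 → 74 → 37 → 112 → 56 → 28 → 14 → 7 → 22 → 11 → 34 → 17 → 52 → 26 → 13 → 40 → 20 → 10 → 5 → 16 → 8 → 4 → 2 → 1
Total steps = 60

60 steps


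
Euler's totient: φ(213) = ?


213 = 3 × 71
Prime factors: 3, 71
φ(213) = 213 × (1-1/3) × (1-1/71)
= 213 × 2/3 × 70/71 = 140

φ(213) = 140


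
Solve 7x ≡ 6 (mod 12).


GCD(7, 12) = 1, unique solution
a^(-1) mod 12 = 7
x = 7 * 6 mod 12 = 6

x ≡ 6 (mod 12)


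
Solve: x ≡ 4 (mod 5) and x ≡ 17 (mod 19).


M = 5*19 = 95
M1 = M/5 = 19, M2 = M/19 = 5
M1^(-1) mod 5 = 4, M2^(-1) mod 19 = 4
x = 4*19*4 + 17*5*4 = 644
644 mod 95 = 74
Check: 74 mod 5 = 4 ✓, 74 mod 19 = 17 ✓

x ≡ 74 (mod 95)


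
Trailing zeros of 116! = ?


floor(116/5) = 23
floor(116/25) = 4
Total = 27

27 trailing zeros


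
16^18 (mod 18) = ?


16^1 mod 18 = 16
16^2 mod 18 = 4
16^3 mod 18 = 10
16^4 mod 18 = 16
16^5 mod 18 = 4
16^6 mod 18 = 10
16^7 mod 18 = 16
16^8 mod 18 = 4
16^9 mod 18 = 10
16^10 mod 18 = 16
16^11 mod 18 = 4
16^12 mod 18 = 10
16^13 mod 18 = 16
16^14 mod 18 = 4
16^15 mod 18 = 10
16^16 mod 18 = 16
16^17 mod 18 = 4
16^18 mod 18 = 10


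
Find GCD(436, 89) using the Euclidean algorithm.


436 = 4 * 89 + 80
89 = 1 * 80 + 9
80 = 8 * 9 + 8
9 = 1 * 8 + 1
8 = 8 * 1 + 0
GCD = 1


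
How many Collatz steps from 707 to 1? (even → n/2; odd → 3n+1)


707 → 2122 → 1061 → 3184 → 1592 → 796 → 398 → 199 → 598 → 299 → 898 → 449 → 1348 → 674 → 337 → 1012 → 506 → 253 → 760 → 380 → 190 → 95 → 286 → 143 → 430 → 215 → 646 → 323 → 970 → 485 → 1456 → 728 → 364 → 182 → 91 → 274 → 137 → 412 → 206 → 103 → 310 → 155 → 466 → 233 → 700 → 350 → 175 → 526 → 263 → 790 → 395 → 1186 → 593 → 1780 → 890 → 445 → 1336 → 668 → 334 → 167 → 502 → 251 → 754 → 377 → 1132 → 566 → 283 → 850 → 425 → 1276 → 638 → 319 → 958 → 479 → 1438 → 719 → 2158 → 1079 → 3238 → 1619 → 4858 → 2429 → 7288 → 3644 → 1822 → 911 → 2734 → 1367 → 4102 → 2051 → 6154 → 3077 → 9232 → 4616 → 2308 → 1154 → 577 → 1732 → 866 → 433 → 1300 → 650 → 325 → 976 → 488 → 244 → 122 → 61 → 184 → 92 → 46 → 23 → 70 → 35 → 106 → 53 → 160 → 80 → 40 → 20 → 10 → 5 → 16 → 8 → 4 → 2 → 1
Total steps = 126

126 steps


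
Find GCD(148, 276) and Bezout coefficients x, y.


Tabular extended Euclidean (each row: r = 148*s + 276*t):
r=148, s=1, t=0
r=276, s=0, t=1
q=0: r=148, s=1, t=0   [148*(1) + 276*(0) = 148]
q=1: r=128, s=-1, t=1   [148*(-1) + 276*(1) = 128]
q=1: r=20, s=2, t=-1   [148*(2) + 276*(-1) = 20]
q=6: r=8, s=-13, t=7   [148*(-13) + 276*(7) = 8]
q=2: r=4, s=28, t=-15   [148*(28) + 276*(-15) = 4]
q=2: r=0, s=-69, t=37   [148*(-69) + 276*(37) = 0]
GCD = 4; from the row with r=4: x=28, y=-15
Check: 148*(28) + 276*(-15) = 4144 - 4140 = 4

GCD = 4, x = 28, y = -15


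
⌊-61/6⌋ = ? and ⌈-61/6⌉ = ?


-61/6 = -10.1667
floor = -11
ceil = -10

floor = -11, ceil = -10


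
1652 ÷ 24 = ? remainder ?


1652 = 24 * 68 + 20
Check: 1632 + 20 = 1652

q = 68, r = 20


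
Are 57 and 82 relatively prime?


Euclidean algorithm:
82 = 1 * 57 + 25
57 = 2 * 25 + 7
25 = 3 * 7 + 4
7 = 1 * 4 + 3
4 = 1 * 3 + 1
3 = 3 * 1 + 0
GCD(57, 82) = 1

Yes, coprime (GCD = 1)


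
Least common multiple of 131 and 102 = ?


GCD(131, 102) = 1
LCM = 131*102/1 = 13362/1 = 13362

LCM = 13362


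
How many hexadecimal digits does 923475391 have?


923475391 in base 16 = 370B1DBF
Number of digits = 8

8 digits (base 16)


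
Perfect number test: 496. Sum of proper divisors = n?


Proper divisors of 496: 1, 2, 4, 8, 16, 31, 62, 124, 248
Sum = 1 + 2 + 4 + 8 + 16 + 31 + 62 + 124 + 248 = 496

Yes, 496 is perfect (496 = 496)


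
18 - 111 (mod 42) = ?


18 - 111 = -93
-93 mod 42 = 33


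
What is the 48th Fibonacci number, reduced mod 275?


F(k) mod 275 for k=1..48:
1, 1, 2, 3, 5, 8, 13, 21, 34, 55, 89, 144, 233, 102, 60, 162, 222, 109, 56, 165, 221, 111, 57, 168, 225, 118, 68, 186, 254, 165, 144, 34, 178, 212, 115, 52, 167, 219, 111, 55, 166, 221, 112, 58, 170, 228, 123, 76
F(48) mod 275 = 76


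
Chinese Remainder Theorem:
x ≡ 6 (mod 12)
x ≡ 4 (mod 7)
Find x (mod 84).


M = 12*7 = 84
M1 = M/12 = 7, M2 = M/7 = 12
M1^(-1) mod 12 = 7, M2^(-1) mod 7 = 3
x = 6*7*7 + 4*12*3 = 438
438 mod 84 = 18
Check: 18 mod 12 = 6 ✓, 18 mod 7 = 4 ✓

x ≡ 18 (mod 84)


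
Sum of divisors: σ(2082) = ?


Divisors of 2082: 1, 2, 3, 6, 347, 694, 1041, 2082
Sum = 1 + 2 + 3 + 6 + 347 + 694 + 1041 + 2082 = 4176

σ(2082) = 4176


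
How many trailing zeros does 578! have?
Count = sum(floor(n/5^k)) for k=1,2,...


floor(578/5) = 115
floor(578/25) = 23
floor(578/125) = 4
Total = 142

142 trailing zeros


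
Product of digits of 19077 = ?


1 × 9 × 0 × 7 × 7 = 0


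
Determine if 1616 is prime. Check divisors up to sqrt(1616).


1616 / 2 = 808 (exact division)
1616 is NOT prime.

No, 1616 is not prime


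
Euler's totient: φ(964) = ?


964 = 2^2 × 241
Prime factors: 2, 241
φ(964) = 964 × (1-1/2) × (1-1/241)
= 964 × 1/2 × 240/241 = 480

φ(964) = 480


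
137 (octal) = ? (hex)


137 (base 8) = 95 (decimal)
95 (decimal) = 5F (base 16)


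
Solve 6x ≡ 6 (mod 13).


GCD(6, 13) = 1, unique solution
a^(-1) mod 13 = 11
x = 11 * 6 mod 13 = 1

x ≡ 1 (mod 13)


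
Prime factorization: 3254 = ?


3254 / 2 = 1627
1627 / 1627 = 1
3254 = 2 × 1627


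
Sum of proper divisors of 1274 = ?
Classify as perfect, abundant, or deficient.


Proper divisors: 1, 2, 7, 13, 14, 26, 49, 91, 98, 182, 637
Sum = 1 + 2 + 7 + 13 + 14 + 26 + 49 + 91 + 98 + 182 + 637 = 1120
1120 < 1274 → deficient

s(1274) = 1120 (deficient)


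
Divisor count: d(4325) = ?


4325 = 5^2 × 173^1
d(4325) = (2+1) × (1+1) = 6

6 divisors


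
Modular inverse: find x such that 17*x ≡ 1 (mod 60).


Use the extended Euclidean algorithm on (60, 17); each row r = 60*s + 17*t:
r=60, s=1, t=0
r=17, s=0, t=1
q=3: r=9, s=1, t=-3   [60*(1) + 17*(-3) = 9]
q=1: r=8, s=-1, t=4   [60*(-1) + 17*(4) = 8]
q=1: r=1, s=2, t=-7   [60*(2) + 17*(-7) = 1]
q=8: r=0, s=-17, t=60   [60*(-17) + 17*(60) = 0]
GCD = 1 with t = -7, so 17*(-7) ≡ 1 (mod 60)
Inverse = -7 mod 60 = 53
Check: 17 * 53 = 901 ≡ 1 (mod 60)

17^(-1) ≡ 53 (mod 60)


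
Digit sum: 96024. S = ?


9 + 6 + 0 + 2 + 4 = 21


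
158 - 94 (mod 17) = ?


158 - 94 = 64
64 mod 17 = 13


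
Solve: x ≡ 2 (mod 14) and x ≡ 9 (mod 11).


M = 14*11 = 154
M1 = M/14 = 11, M2 = M/11 = 14
M1^(-1) mod 14 = 9, M2^(-1) mod 11 = 4
x = 2*11*9 + 9*14*4 = 702
702 mod 154 = 86
Check: 86 mod 14 = 2 ✓, 86 mod 11 = 9 ✓

x ≡ 86 (mod 154)


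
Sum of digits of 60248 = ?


6 + 0 + 2 + 4 + 8 = 20


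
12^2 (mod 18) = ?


12^1 mod 18 = 12
12^2 mod 18 = 0


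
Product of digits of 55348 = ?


5 × 5 × 3 × 4 × 8 = 2400


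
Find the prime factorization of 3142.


3142 / 2 = 1571
1571 / 1571 = 1
3142 = 2 × 1571


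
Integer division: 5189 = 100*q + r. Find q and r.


5189 = 100 * 51 + 89
Check: 5100 + 89 = 5189

q = 51, r = 89


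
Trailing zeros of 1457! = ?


floor(1457/5) = 291
floor(1457/25) = 58
floor(1457/125) = 11
floor(1457/625) = 2
Total = 362

362 trailing zeros


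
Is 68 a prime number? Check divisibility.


68 / 2 = 34 (exact division)
68 is NOT prime.

No, 68 is not prime


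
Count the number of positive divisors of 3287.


3287 = 19^1 × 173^1
d(3287) = (1+1) × (1+1) = 4

4 divisors


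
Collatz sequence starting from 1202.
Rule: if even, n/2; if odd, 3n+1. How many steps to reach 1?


1202 → 601 → 1804 → 902 → 451 → 1354 → 677 → 2032 → 1016 → 508 → 254 → 127 → 382 → 191 → 574 → 287 → 862 → 431 → 1294 → 647 → 1942 → 971 → 2914 → 1457 → 4372 → 2186 → 1093 → 3280 → 1640 → 820 → 410 → 205 → 616 → 308 → 154 → 77 → 232 → 116 → 58 → 29 → 88 → 44 → 22 → 11 → 34 → 17 → 52 → 26 → 13 → 40 → 20 → 10 → 5 → 16 → 8 → 4 → 2 → 1
Total steps = 57

57 steps


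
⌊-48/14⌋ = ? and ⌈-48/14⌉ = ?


-48/14 = -3.4286
floor = -4
ceil = -3

floor = -4, ceil = -3


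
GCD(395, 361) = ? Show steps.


395 = 1 * 361 + 34
361 = 10 * 34 + 21
34 = 1 * 21 + 13
21 = 1 * 13 + 8
13 = 1 * 8 + 5
8 = 1 * 5 + 3
5 = 1 * 3 + 2
3 = 1 * 2 + 1
2 = 2 * 1 + 0
GCD = 1


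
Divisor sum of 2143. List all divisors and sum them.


Divisors of 2143: 1, 2143
Sum = 1 + 2143 = 2144

σ(2143) = 2144


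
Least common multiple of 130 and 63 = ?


GCD(130, 63) = 1
LCM = 130*63/1 = 8190/1 = 8190

LCM = 8190


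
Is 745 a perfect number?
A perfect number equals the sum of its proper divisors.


Proper divisors of 745: 1, 5, 149
Sum = 1 + 5 + 149 = 155

No, 745 is not perfect (155 ≠ 745)


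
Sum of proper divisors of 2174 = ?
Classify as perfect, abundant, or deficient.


Proper divisors: 1, 2, 1087
Sum = 1 + 2 + 1087 = 1090
1090 < 2174 → deficient

s(2174) = 1090 (deficient)


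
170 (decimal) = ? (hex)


170 (base 10) = 170 (decimal)
170 (decimal) = AA (base 16)


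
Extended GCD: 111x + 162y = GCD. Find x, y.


Tabular extended Euclidean (each row: r = 111*s + 162*t):
r=111, s=1, t=0
r=162, s=0, t=1
q=0: r=111, s=1, t=0   [111*(1) + 162*(0) = 111]
q=1: r=51, s=-1, t=1   [111*(-1) + 162*(1) = 51]
q=2: r=9, s=3, t=-2   [111*(3) + 162*(-2) = 9]
q=5: r=6, s=-16, t=11   [111*(-16) + 162*(11) = 6]
q=1: r=3, s=19, t=-13   [111*(19) + 162*(-13) = 3]
q=2: r=0, s=-54, t=37   [111*(-54) + 162*(37) = 0]
GCD = 3; from the row with r=3: x=19, y=-13
Check: 111*(19) + 162*(-13) = 2109 - 2106 = 3

GCD = 3, x = 19, y = -13


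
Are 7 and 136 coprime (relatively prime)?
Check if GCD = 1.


Euclidean algorithm:
136 = 19 * 7 + 3
7 = 2 * 3 + 1
3 = 3 * 1 + 0
GCD(7, 136) = 1

Yes, coprime (GCD = 1)


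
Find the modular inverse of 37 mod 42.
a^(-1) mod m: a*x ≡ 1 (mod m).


Use the extended Euclidean algorithm on (42, 37); each row r = 42*s + 37*t:
r=42, s=1, t=0
r=37, s=0, t=1
q=1: r=5, s=1, t=-1   [42*(1) + 37*(-1) = 5]
q=7: r=2, s=-7, t=8   [42*(-7) + 37*(8) = 2]
q=2: r=1, s=15, t=-17   [42*(15) + 37*(-17) = 1]
q=2: r=0, s=-37, t=42   [42*(-37) + 37*(42) = 0]
GCD = 1 with t = -17, so 37*(-17) ≡ 1 (mod 42)
Inverse = -17 mod 42 = 25
Check: 37 * 25 = 925 ≡ 1 (mod 42)

37^(-1) ≡ 25 (mod 42)


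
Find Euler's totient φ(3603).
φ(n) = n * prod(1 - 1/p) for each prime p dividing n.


3603 = 3 × 1201
Prime factors: 3, 1201
φ(3603) = 3603 × (1-1/3) × (1-1/1201)
= 3603 × 2/3 × 1200/1201 = 2400

φ(3603) = 2400


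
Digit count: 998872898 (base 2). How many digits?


998872898 in base 2 = 111011100010011001011101000010
Number of digits = 30

30 digits (base 2)


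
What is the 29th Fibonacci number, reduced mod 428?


F(k) mod 428 for k=1..29:
1, 1, 2, 3, 5, 8, 13, 21, 34, 55, 89, 144, 233, 377, 182, 131, 313, 16, 329, 345, 246, 163, 409, 144, 125, 269, 394, 235, 201
F(29) mod 428 = 201


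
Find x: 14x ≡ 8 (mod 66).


GCD(14, 66) = 2 divides 8
Divide: 7x ≡ 4 (mod 33)
x ≡ 10 (mod 33)


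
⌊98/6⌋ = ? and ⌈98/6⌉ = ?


98/6 = 16.3333
floor = 16
ceil = 17

floor = 16, ceil = 17


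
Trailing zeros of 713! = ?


floor(713/5) = 142
floor(713/25) = 28
floor(713/125) = 5
floor(713/625) = 1
Total = 176

176 trailing zeros


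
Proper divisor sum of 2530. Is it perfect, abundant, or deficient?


Proper divisors: 1, 2, 5, 10, 11, 22, 23, 46, 55, 110, 115, 230, 253, 506, 1265
Sum = 1 + 2 + 5 + 10 + 11 + 22 + 23 + 46 + 55 + 110 + 115 + 230 + 253 + 506 + 1265 = 2654
2654 > 2530 → abundant

s(2530) = 2654 (abundant)


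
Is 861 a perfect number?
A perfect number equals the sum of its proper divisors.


Proper divisors of 861: 1, 3, 7, 21, 41, 123, 287
Sum = 1 + 3 + 7 + 21 + 41 + 123 + 287 = 483

No, 861 is not perfect (483 ≠ 861)


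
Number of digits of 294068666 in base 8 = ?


294068666 in base 8 = 2141620672
Number of digits = 10

10 digits (base 8)


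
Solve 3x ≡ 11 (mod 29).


GCD(3, 29) = 1, unique solution
a^(-1) mod 29 = 10
x = 10 * 11 mod 29 = 23

x ≡ 23 (mod 29)


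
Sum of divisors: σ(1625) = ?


Divisors of 1625: 1, 5, 13, 25, 65, 125, 325, 1625
Sum = 1 + 5 + 13 + 25 + 65 + 125 + 325 + 1625 = 2184

σ(1625) = 2184


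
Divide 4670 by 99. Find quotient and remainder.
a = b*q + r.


4670 = 99 * 47 + 17
Check: 4653 + 17 = 4670

q = 47, r = 17


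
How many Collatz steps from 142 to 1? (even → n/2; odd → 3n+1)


142 → 71 → 214 → 107 → 322 → 161 → 484 → 242 → 121 → 364 → 182 → 91 → 274 → 137 → 412 → 206 → 103 → 310 → 155 → 466 → 233 → 700 → 350 → 175 → 526 → 263 → 790 → 395 → 1186 → 593 → 1780 → 890 → 445 → 1336 → 668 → 334 → 167 → 502 → 251 → 754 → 377 → 1132 → 566 → 283 → 850 → 425 → 1276 → 638 → 319 → 958 → 479 → 1438 → 719 → 2158 → 1079 → 3238 → 1619 → 4858 → 2429 → 7288 → 3644 → 1822 → 911 → 2734 → 1367 → 4102 → 2051 → 6154 → 3077 → 9232 → 4616 → 2308 → 1154 → 577 → 1732 → 866 → 433 → 1300 → 650 → 325 → 976 → 488 → 244 → 122 → 61 → 184 → 92 → 46 → 23 → 70 → 35 → 106 → 53 → 160 → 80 → 40 → 20 → 10 → 5 → 16 → 8 → 4 → 2 → 1
Total steps = 103

103 steps


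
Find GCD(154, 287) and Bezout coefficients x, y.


Tabular extended Euclidean (each row: r = 154*s + 287*t):
r=154, s=1, t=0
r=287, s=0, t=1
q=0: r=154, s=1, t=0   [154*(1) + 287*(0) = 154]
q=1: r=133, s=-1, t=1   [154*(-1) + 287*(1) = 133]
q=1: r=21, s=2, t=-1   [154*(2) + 287*(-1) = 21]
q=6: r=7, s=-13, t=7   [154*(-13) + 287*(7) = 7]
q=3: r=0, s=41, t=-22   [154*(41) + 287*(-22) = 0]
GCD = 7; from the row with r=7: x=-13, y=7
Check: 154*(-13) + 287*(7) = -2002 + 2009 = 7

GCD = 7, x = -13, y = 7


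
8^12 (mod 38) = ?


8^1 mod 38 = 8
8^2 mod 38 = 26
8^3 mod 38 = 18
8^4 mod 38 = 30
8^5 mod 38 = 12
8^6 mod 38 = 20
8^7 mod 38 = 8
8^8 mod 38 = 26
8^9 mod 38 = 18
8^10 mod 38 = 30
8^11 mod 38 = 12
8^12 mod 38 = 20


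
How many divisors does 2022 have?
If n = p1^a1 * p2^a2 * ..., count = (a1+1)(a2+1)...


2022 = 2^1 × 3^1 × 337^1
d(2022) = (1+1) × (1+1) × (1+1) = 8

8 divisors


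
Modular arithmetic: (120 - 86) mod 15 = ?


120 - 86 = 34
34 mod 15 = 4


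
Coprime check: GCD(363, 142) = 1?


Euclidean algorithm:
363 = 2 * 142 + 79
142 = 1 * 79 + 63
79 = 1 * 63 + 16
63 = 3 * 16 + 15
16 = 1 * 15 + 1
15 = 15 * 1 + 0
GCD(363, 142) = 1

Yes, coprime (GCD = 1)


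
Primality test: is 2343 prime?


2343 / 3 = 781 (exact division)
2343 is NOT prime.

No, 2343 is not prime


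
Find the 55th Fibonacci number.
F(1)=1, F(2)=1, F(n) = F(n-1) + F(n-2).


Sequence: 1, 1, 2, 3, 5, 8, 13, 21, 34, 55, 89, 144, 233, 377, 610, 987, 1597, 2584, 4181, 6765, 10946, 17711, 28657, 46368, 75025, 121393, 196418, 317811, 514229, 832040, 1346269, 2178309, 3524578, 5702887, 9227465, 14930352, 24157817, 39088169, 63245986, 102334155, 165580141, 267914296, 433494437, 701408733, 1134903170, 1836311903, 2971215073, 4807526976, 7778742049, 12586269025, 20365011074, 32951280099, 53316291173, 86267571272, 139583862445
F(55) = 139583862445


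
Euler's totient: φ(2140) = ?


2140 = 2^2 × 5 × 107
Prime factors: 2, 5, 107
φ(2140) = 2140 × (1-1/2) × (1-1/5) × (1-1/107)
= 2140 × 1/2 × 4/5 × 106/107 = 848

φ(2140) = 848


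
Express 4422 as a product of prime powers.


4422 / 2 = 2211
2211 / 3 = 737
737 / 11 = 67
67 / 67 = 1
4422 = 2 × 3 × 11 × 67


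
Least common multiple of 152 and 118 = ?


GCD(152, 118) = 2
LCM = 152*118/2 = 17936/2 = 8968

LCM = 8968


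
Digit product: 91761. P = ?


9 × 1 × 7 × 6 × 1 = 378


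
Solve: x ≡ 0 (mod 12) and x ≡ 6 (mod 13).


M = 12*13 = 156
M1 = M/12 = 13, M2 = M/13 = 12
M1^(-1) mod 12 = 1, M2^(-1) mod 13 = 12
x = 0*13*1 + 6*12*12 = 864
864 mod 156 = 84
Check: 84 mod 12 = 0 ✓, 84 mod 13 = 6 ✓

x ≡ 84 (mod 156)


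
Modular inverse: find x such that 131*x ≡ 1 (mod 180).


Use the extended Euclidean algorithm on (180, 131); each row r = 180*s + 131*t:
r=180, s=1, t=0
r=131, s=0, t=1
q=1: r=49, s=1, t=-1   [180*(1) + 131*(-1) = 49]
q=2: r=33, s=-2, t=3   [180*(-2) + 131*(3) = 33]
q=1: r=16, s=3, t=-4   [180*(3) + 131*(-4) = 16]
q=2: r=1, s=-8, t=11   [180*(-8) + 131*(11) = 1]
q=16: r=0, s=131, t=-180   [180*(131) + 131*(-180) = 0]
GCD = 1 with t = 11, so 131*(11) ≡ 1 (mod 180)
Inverse = 11 mod 180 = 11
Check: 131 * 11 = 1441 ≡ 1 (mod 180)

131^(-1) ≡ 11 (mod 180)


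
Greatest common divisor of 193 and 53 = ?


193 = 3 * 53 + 34
53 = 1 * 34 + 19
34 = 1 * 19 + 15
19 = 1 * 15 + 4
15 = 3 * 4 + 3
4 = 1 * 3 + 1
3 = 3 * 1 + 0
GCD = 1


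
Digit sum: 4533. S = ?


4 + 5 + 3 + 3 = 15


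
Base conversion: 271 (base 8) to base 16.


271 (base 8) = 185 (decimal)
185 (decimal) = B9 (base 16)


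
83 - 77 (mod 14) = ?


83 - 77 = 6
6 mod 14 = 6


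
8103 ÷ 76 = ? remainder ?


8103 = 76 * 106 + 47
Check: 8056 + 47 = 8103

q = 106, r = 47


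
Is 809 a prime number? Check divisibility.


Check divisors up to sqrt(809) = 28.4429
No divisors found.
809 is prime.

Yes, 809 is prime


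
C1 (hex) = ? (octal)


C1 (base 16) = 193 (decimal)
193 (decimal) = 301 (base 8)


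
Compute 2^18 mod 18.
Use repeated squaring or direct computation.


2^1 mod 18 = 2
2^2 mod 18 = 4
2^3 mod 18 = 8
2^4 mod 18 = 16
2^5 mod 18 = 14
2^6 mod 18 = 10
2^7 mod 18 = 2
2^8 mod 18 = 4
2^9 mod 18 = 8
2^10 mod 18 = 16
2^11 mod 18 = 14
2^12 mod 18 = 10
2^13 mod 18 = 2
2^14 mod 18 = 4
2^15 mod 18 = 8
2^16 mod 18 = 16
2^17 mod 18 = 14
2^18 mod 18 = 10


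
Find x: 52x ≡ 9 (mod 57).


GCD(52, 57) = 1, unique solution
a^(-1) mod 57 = 34
x = 34 * 9 mod 57 = 21

x ≡ 21 (mod 57)


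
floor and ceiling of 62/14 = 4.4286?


62/14 = 4.4286
floor = 4
ceil = 5

floor = 4, ceil = 5


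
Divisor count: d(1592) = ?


1592 = 2^3 × 199^1
d(1592) = (3+1) × (1+1) = 8

8 divisors


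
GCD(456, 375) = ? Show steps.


456 = 1 * 375 + 81
375 = 4 * 81 + 51
81 = 1 * 51 + 30
51 = 1 * 30 + 21
30 = 1 * 21 + 9
21 = 2 * 9 + 3
9 = 3 * 3 + 0
GCD = 3


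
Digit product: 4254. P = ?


4 × 2 × 5 × 4 = 160


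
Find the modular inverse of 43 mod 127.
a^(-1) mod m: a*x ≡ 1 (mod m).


Use the extended Euclidean algorithm on (127, 43); each row r = 127*s + 43*t:
r=127, s=1, t=0
r=43, s=0, t=1
q=2: r=41, s=1, t=-2   [127*(1) + 43*(-2) = 41]
q=1: r=2, s=-1, t=3   [127*(-1) + 43*(3) = 2]
q=20: r=1, s=21, t=-62   [127*(21) + 43*(-62) = 1]
q=2: r=0, s=-43, t=127   [127*(-43) + 43*(127) = 0]
GCD = 1 with t = -62, so 43*(-62) ≡ 1 (mod 127)
Inverse = -62 mod 127 = 65
Check: 43 * 65 = 2795 ≡ 1 (mod 127)

43^(-1) ≡ 65 (mod 127)


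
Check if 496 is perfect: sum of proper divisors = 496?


Proper divisors of 496: 1, 2, 4, 8, 16, 31, 62, 124, 248
Sum = 1 + 2 + 4 + 8 + 16 + 31 + 62 + 124 + 248 = 496

Yes, 496 is perfect (496 = 496)


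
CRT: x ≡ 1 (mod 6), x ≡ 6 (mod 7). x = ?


M = 6*7 = 42
M1 = M/6 = 7, M2 = M/7 = 6
M1^(-1) mod 6 = 1, M2^(-1) mod 7 = 6
x = 1*7*1 + 6*6*6 = 223
223 mod 42 = 13
Check: 13 mod 6 = 1 ✓, 13 mod 7 = 6 ✓

x ≡ 13 (mod 42)


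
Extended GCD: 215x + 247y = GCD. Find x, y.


Tabular extended Euclidean (each row: r = 215*s + 247*t):
r=215, s=1, t=0
r=247, s=0, t=1
q=0: r=215, s=1, t=0   [215*(1) + 247*(0) = 215]
q=1: r=32, s=-1, t=1   [215*(-1) + 247*(1) = 32]
q=6: r=23, s=7, t=-6   [215*(7) + 247*(-6) = 23]
q=1: r=9, s=-8, t=7   [215*(-8) + 247*(7) = 9]
q=2: r=5, s=23, t=-20   [215*(23) + 247*(-20) = 5]
q=1: r=4, s=-31, t=27   [215*(-31) + 247*(27) = 4]
q=1: r=1, s=54, t=-47   [215*(54) + 247*(-47) = 1]
q=4: r=0, s=-247, t=215   [215*(-247) + 247*(215) = 0]
GCD = 1; from the row with r=1: x=54, y=-47
Check: 215*(54) + 247*(-47) = 11610 - 11609 = 1

GCD = 1, x = 54, y = -47


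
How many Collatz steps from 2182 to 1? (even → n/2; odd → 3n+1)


2182 → 1091 → 3274 → 1637 → 4912 → 2456 → 1228 → 614 → 307 → 922 → 461 → 1384 → 692 → 346 → 173 → 520 → 260 → 130 → 65 → 196 → 98 → 49 → 148 → 74 → 37 → 112 → 56 → 28 → 14 → 7 → 22 → 11 → 34 → 17 → 52 → 26 → 13 → 40 → 20 → 10 → 5 → 16 → 8 → 4 → 2 → 1
Total steps = 45

45 steps


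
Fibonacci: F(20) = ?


Sequence: 1, 1, 2, 3, 5, 8, 13, 21, 34, 55, 89, 144, 233, 377, 610, 987, 1597, 2584, 4181, 6765
F(20) = 6765


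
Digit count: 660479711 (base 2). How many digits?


660479711 in base 2 = 100111010111100001111011011111
Number of digits = 30

30 digits (base 2)


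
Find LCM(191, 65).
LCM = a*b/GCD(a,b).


GCD(191, 65) = 1
LCM = 191*65/1 = 12415/1 = 12415

LCM = 12415


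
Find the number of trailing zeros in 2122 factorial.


floor(2122/5) = 424
floor(2122/25) = 84
floor(2122/125) = 16
floor(2122/625) = 3
Total = 527

527 trailing zeros


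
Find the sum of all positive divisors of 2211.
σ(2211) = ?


Divisors of 2211: 1, 3, 11, 33, 67, 201, 737, 2211
Sum = 1 + 3 + 11 + 33 + 67 + 201 + 737 + 2211 = 3264

σ(2211) = 3264


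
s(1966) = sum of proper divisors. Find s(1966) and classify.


Proper divisors: 1, 2, 983
Sum = 1 + 2 + 983 = 986
986 < 1966 → deficient

s(1966) = 986 (deficient)


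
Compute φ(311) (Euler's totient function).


311 = 311
Prime factors: 311
φ(311) = 311 × (1-1/311)
= 311 × 310/311 = 310

φ(311) = 310


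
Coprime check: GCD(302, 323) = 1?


Euclidean algorithm:
323 = 1 * 302 + 21
302 = 14 * 21 + 8
21 = 2 * 8 + 5
8 = 1 * 5 + 3
5 = 1 * 3 + 2
3 = 1 * 2 + 1
2 = 2 * 1 + 0
GCD(302, 323) = 1

Yes, coprime (GCD = 1)


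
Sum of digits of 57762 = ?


5 + 7 + 7 + 6 + 2 = 27


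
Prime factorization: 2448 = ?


2448 / 2 = 1224
1224 / 2 = 612
612 / 2 = 306
306 / 2 = 153
153 / 3 = 51
51 / 3 = 17
17 / 17 = 1
2448 = 2^4 × 3^2 × 17


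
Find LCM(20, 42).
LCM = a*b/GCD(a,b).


GCD(20, 42) = 2
LCM = 20*42/2 = 840/2 = 420

LCM = 420


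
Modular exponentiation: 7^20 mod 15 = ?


7^1 mod 15 = 7
7^2 mod 15 = 4
7^3 mod 15 = 13
7^4 mod 15 = 1
7^5 mod 15 = 7
7^6 mod 15 = 4
7^7 mod 15 = 13
7^8 mod 15 = 1
7^9 mod 15 = 7
7^10 mod 15 = 4
7^11 mod 15 = 13
7^12 mod 15 = 1
7^13 mod 15 = 7
7^14 mod 15 = 4
7^15 mod 15 = 13
7^16 mod 15 = 1
7^17 mod 15 = 7
7^18 mod 15 = 4
7^19 mod 15 = 13
7^20 mod 15 = 1


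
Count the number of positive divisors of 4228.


4228 = 2^2 × 7^1 × 151^1
d(4228) = (2+1) × (1+1) × (1+1) = 12

12 divisors


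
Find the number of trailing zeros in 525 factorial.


floor(525/5) = 105
floor(525/25) = 21
floor(525/125) = 4
Total = 130

130 trailing zeros


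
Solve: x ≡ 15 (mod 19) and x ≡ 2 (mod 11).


M = 19*11 = 209
M1 = M/19 = 11, M2 = M/11 = 19
M1^(-1) mod 19 = 7, M2^(-1) mod 11 = 7
x = 15*11*7 + 2*19*7 = 1421
1421 mod 209 = 167
Check: 167 mod 19 = 15 ✓, 167 mod 11 = 2 ✓

x ≡ 167 (mod 209)


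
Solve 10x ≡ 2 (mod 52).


GCD(10, 52) = 2 divides 2
Divide: 5x ≡ 1 (mod 26)
x ≡ 21 (mod 26)


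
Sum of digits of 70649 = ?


7 + 0 + 6 + 4 + 9 = 26


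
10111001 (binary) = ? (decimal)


10111001 (base 2) = 185 (decimal)
185 (decimal) = 185 (base 10)


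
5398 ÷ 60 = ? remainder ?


5398 = 60 * 89 + 58
Check: 5340 + 58 = 5398

q = 89, r = 58


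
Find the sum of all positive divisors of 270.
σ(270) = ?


Divisors of 270: 1, 2, 3, 5, 6, 9, 10, 15, 18, 27, 30, 45, 54, 90, 135, 270
Sum = 1 + 2 + 3 + 5 + 6 + 9 + 10 + 15 + 18 + 27 + 30 + 45 + 54 + 90 + 135 + 270 = 720

σ(270) = 720


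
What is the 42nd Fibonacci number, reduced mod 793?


F(k) mod 793 for k=1..42:
1, 1, 2, 3, 5, 8, 13, 21, 34, 55, 89, 144, 233, 377, 610, 194, 11, 205, 216, 421, 637, 265, 109, 374, 483, 64, 547, 611, 365, 183, 548, 731, 486, 424, 117, 541, 658, 406, 271, 677, 155, 39
F(42) mod 793 = 39


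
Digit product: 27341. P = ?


2 × 7 × 3 × 4 × 1 = 168


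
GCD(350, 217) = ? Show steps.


350 = 1 * 217 + 133
217 = 1 * 133 + 84
133 = 1 * 84 + 49
84 = 1 * 49 + 35
49 = 1 * 35 + 14
35 = 2 * 14 + 7
14 = 2 * 7 + 0
GCD = 7


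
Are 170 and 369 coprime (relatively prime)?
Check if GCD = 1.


Euclidean algorithm:
369 = 2 * 170 + 29
170 = 5 * 29 + 25
29 = 1 * 25 + 4
25 = 6 * 4 + 1
4 = 4 * 1 + 0
GCD(170, 369) = 1

Yes, coprime (GCD = 1)


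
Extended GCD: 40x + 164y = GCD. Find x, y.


Tabular extended Euclidean (each row: r = 40*s + 164*t):
r=40, s=1, t=0
r=164, s=0, t=1
q=0: r=40, s=1, t=0   [40*(1) + 164*(0) = 40]
q=4: r=4, s=-4, t=1   [40*(-4) + 164*(1) = 4]
q=10: r=0, s=41, t=-10   [40*(41) + 164*(-10) = 0]
GCD = 4; from the row with r=4: x=-4, y=1
Check: 40*(-4) + 164*(1) = -160 + 164 = 4

GCD = 4, x = -4, y = 1


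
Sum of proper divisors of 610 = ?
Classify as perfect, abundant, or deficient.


Proper divisors: 1, 2, 5, 10, 61, 122, 305
Sum = 1 + 2 + 5 + 10 + 61 + 122 + 305 = 506
506 < 610 → deficient

s(610) = 506 (deficient)


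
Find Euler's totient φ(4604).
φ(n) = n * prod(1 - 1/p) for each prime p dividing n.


4604 = 2^2 × 1151
Prime factors: 2, 1151
φ(4604) = 4604 × (1-1/2) × (1-1/1151)
= 4604 × 1/2 × 1150/1151 = 2300

φ(4604) = 2300


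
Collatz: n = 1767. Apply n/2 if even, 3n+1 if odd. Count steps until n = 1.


1767 → 5302 → 2651 → 7954 → 3977 → 11932 → 5966 → 2983 → 8950 → 4475 → 13426 → 6713 → 20140 → 10070 → 5035 → 15106 → 7553 → 22660 → 11330 → 5665 → 16996 → 8498 → 4249 → 12748 → 6374 → 3187 → 9562 → 4781 → 14344 → 7172 → 3586 → 1793 → 5380 → 2690 → 1345 → 4036 → 2018 → 1009 → 3028 → 1514 → 757 → 2272 → 1136 → 568 → 284 → 142 → 71 → 214 → 107 → 322 → 161 → 484 → 242 → 121 → 364 → 182 → 91 → 274 → 137 → 412 → 206 → 103 → 310 → 155 → 466 → 233 → 700 → 350 → 175 → 526 → 263 → 790 → 395 → 1186 → 593 → 1780 → 890 → 445 → 1336 → 668 → 334 → 167 → 502 → 251 → 754 → 377 → 1132 → 566 → 283 → 850 → 425 → 1276 → 638 → 319 → 958 → 479 → 1438 → 719 → 2158 → 1079 → 3238 → 1619 → 4858 → 2429 → 7288 → 3644 → 1822 → 911 → 2734 → 1367 → 4102 → 2051 → 6154 → 3077 → 9232 → 4616 → 2308 → 1154 → 577 → 1732 → 866 → 433 → 1300 → 650 → 325 → 976 → 488 → 244 → 122 → 61 → 184 → 92 → 46 → 23 → 70 → 35 → 106 → 53 → 160 → 80 → 40 → 20 → 10 → 5 → 16 → 8 → 4 → 2 → 1
Total steps = 148

148 steps


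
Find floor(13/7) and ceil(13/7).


13/7 = 1.8571
floor = 1
ceil = 2

floor = 1, ceil = 2


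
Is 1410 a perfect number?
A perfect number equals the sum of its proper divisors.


Proper divisors of 1410: 1, 2, 3, 5, 6, 10, 15, 30, 47, 94, 141, 235, 282, 470, 705
Sum = 1 + 2 + 3 + 5 + 6 + 10 + 15 + 30 + 47 + 94 + 141 + 235 + 282 + 470 + 705 = 2046

No, 1410 is not perfect (2046 ≠ 1410)


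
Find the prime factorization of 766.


766 / 2 = 383
383 / 383 = 1
766 = 2 × 383


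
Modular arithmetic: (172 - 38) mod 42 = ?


172 - 38 = 134
134 mod 42 = 8


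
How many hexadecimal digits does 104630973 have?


104630973 in base 16 = 63C8ABD
Number of digits = 7

7 digits (base 16)


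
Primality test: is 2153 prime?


Check divisors up to sqrt(2153) = 46.4004
No divisors found.
2153 is prime.

Yes, 2153 is prime


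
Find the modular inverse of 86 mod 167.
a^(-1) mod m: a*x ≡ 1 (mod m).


Use the extended Euclidean algorithm on (167, 86); each row r = 167*s + 86*t:
r=167, s=1, t=0
r=86, s=0, t=1
q=1: r=81, s=1, t=-1   [167*(1) + 86*(-1) = 81]
q=1: r=5, s=-1, t=2   [167*(-1) + 86*(2) = 5]
q=16: r=1, s=17, t=-33   [167*(17) + 86*(-33) = 1]
q=5: r=0, s=-86, t=167   [167*(-86) + 86*(167) = 0]
GCD = 1 with t = -33, so 86*(-33) ≡ 1 (mod 167)
Inverse = -33 mod 167 = 134
Check: 86 * 134 = 11524 ≡ 1 (mod 167)

86^(-1) ≡ 134 (mod 167)


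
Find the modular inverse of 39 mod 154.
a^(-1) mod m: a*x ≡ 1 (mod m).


Use the extended Euclidean algorithm on (154, 39); each row r = 154*s + 39*t:
r=154, s=1, t=0
r=39, s=0, t=1
q=3: r=37, s=1, t=-3   [154*(1) + 39*(-3) = 37]
q=1: r=2, s=-1, t=4   [154*(-1) + 39*(4) = 2]
q=18: r=1, s=19, t=-75   [154*(19) + 39*(-75) = 1]
q=2: r=0, s=-39, t=154   [154*(-39) + 39*(154) = 0]
GCD = 1 with t = -75, so 39*(-75) ≡ 1 (mod 154)
Inverse = -75 mod 154 = 79
Check: 39 * 79 = 3081 ≡ 1 (mod 154)

39^(-1) ≡ 79 (mod 154)


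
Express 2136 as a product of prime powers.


2136 / 2 = 1068
1068 / 2 = 534
534 / 2 = 267
267 / 3 = 89
89 / 89 = 1
2136 = 2^3 × 3 × 89


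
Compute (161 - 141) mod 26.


161 - 141 = 20
20 mod 26 = 20


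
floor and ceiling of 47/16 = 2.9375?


47/16 = 2.9375
floor = 2
ceil = 3

floor = 2, ceil = 3


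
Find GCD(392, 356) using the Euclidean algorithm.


392 = 1 * 356 + 36
356 = 9 * 36 + 32
36 = 1 * 32 + 4
32 = 8 * 4 + 0
GCD = 4


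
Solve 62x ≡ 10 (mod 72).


GCD(62, 72) = 2 divides 10
Divide: 31x ≡ 5 (mod 36)
x ≡ 35 (mod 36)


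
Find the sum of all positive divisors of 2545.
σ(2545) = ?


Divisors of 2545: 1, 5, 509, 2545
Sum = 1 + 5 + 509 + 2545 = 3060

σ(2545) = 3060


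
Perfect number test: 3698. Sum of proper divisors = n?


Proper divisors of 3698: 1, 2, 43, 86, 1849
Sum = 1 + 2 + 43 + 86 + 1849 = 1981

No, 3698 is not perfect (1981 ≠ 3698)


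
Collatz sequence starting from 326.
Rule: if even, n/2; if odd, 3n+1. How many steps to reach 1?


326 → 163 → 490 → 245 → 736 → 368 → 184 → 92 → 46 → 23 → 70 → 35 → 106 → 53 → 160 → 80 → 40 → 20 → 10 → 5 → 16 → 8 → 4 → 2 → 1
Total steps = 24

24 steps


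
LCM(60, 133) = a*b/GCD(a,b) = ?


GCD(60, 133) = 1
LCM = 60*133/1 = 7980/1 = 7980

LCM = 7980


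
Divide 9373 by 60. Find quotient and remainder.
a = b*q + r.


9373 = 60 * 156 + 13
Check: 9360 + 13 = 9373

q = 156, r = 13


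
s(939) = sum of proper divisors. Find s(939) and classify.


Proper divisors: 1, 3, 313
Sum = 1 + 3 + 313 = 317
317 < 939 → deficient

s(939) = 317 (deficient)


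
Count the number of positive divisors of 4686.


4686 = 2^1 × 3^1 × 11^1 × 71^1
d(4686) = (1+1) × (1+1) × (1+1) × (1+1) = 16

16 divisors


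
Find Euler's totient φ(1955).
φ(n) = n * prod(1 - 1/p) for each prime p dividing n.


1955 = 5 × 17 × 23
Prime factors: 5, 17, 23
φ(1955) = 1955 × (1-1/5) × (1-1/17) × (1-1/23)
= 1955 × 4/5 × 16/17 × 22/23 = 1408

φ(1955) = 1408


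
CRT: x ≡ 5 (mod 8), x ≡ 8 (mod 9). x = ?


M = 8*9 = 72
M1 = M/8 = 9, M2 = M/9 = 8
M1^(-1) mod 8 = 1, M2^(-1) mod 9 = 8
x = 5*9*1 + 8*8*8 = 557
557 mod 72 = 53
Check: 53 mod 8 = 5 ✓, 53 mod 9 = 8 ✓

x ≡ 53 (mod 72)


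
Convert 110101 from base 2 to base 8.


110101 (base 2) = 53 (decimal)
53 (decimal) = 65 (base 8)


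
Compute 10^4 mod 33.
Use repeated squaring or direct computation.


10^1 mod 33 = 10
10^2 mod 33 = 1
10^3 mod 33 = 10
10^4 mod 33 = 1


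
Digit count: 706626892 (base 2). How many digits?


706626892 in base 2 = 101010000111100100010101001100
Number of digits = 30

30 digits (base 2)


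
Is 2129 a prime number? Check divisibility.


Check divisors up to sqrt(2129) = 46.1411
No divisors found.
2129 is prime.

Yes, 2129 is prime


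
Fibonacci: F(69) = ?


Sequence: 1, 1, 2, 3, 5, 8, 13, 21, 34, 55, 89, 144, 233, 377, 610, 987, 1597, 2584, 4181, 6765, 10946, 17711, 28657, 46368, 75025, 121393, 196418, 317811, 514229, 832040, 1346269, 2178309, 3524578, 5702887, 9227465, 14930352, 24157817, 39088169, 63245986, 102334155, 165580141, 267914296, 433494437, 701408733, 1134903170, 1836311903, 2971215073, 4807526976, 7778742049, 12586269025, 20365011074, 32951280099, 53316291173, 86267571272, 139583862445, 225851433717, 365435296162, 591286729879, 956722026041, 1548008755920, 2504730781961, 4052739537881, 6557470319842, 10610209857723, 17167680177565, 27777890035288, 44945570212853, 72723460248141, 117669030460994
F(69) = 117669030460994


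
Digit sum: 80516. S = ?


8 + 0 + 5 + 1 + 6 = 20


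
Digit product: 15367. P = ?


1 × 5 × 3 × 6 × 7 = 630


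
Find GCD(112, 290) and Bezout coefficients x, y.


Tabular extended Euclidean (each row: r = 112*s + 290*t):
r=112, s=1, t=0
r=290, s=0, t=1
q=0: r=112, s=1, t=0   [112*(1) + 290*(0) = 112]
q=2: r=66, s=-2, t=1   [112*(-2) + 290*(1) = 66]
q=1: r=46, s=3, t=-1   [112*(3) + 290*(-1) = 46]
q=1: r=20, s=-5, t=2   [112*(-5) + 290*(2) = 20]
q=2: r=6, s=13, t=-5   [112*(13) + 290*(-5) = 6]
q=3: r=2, s=-44, t=17   [112*(-44) + 290*(17) = 2]
q=3: r=0, s=145, t=-56   [112*(145) + 290*(-56) = 0]
GCD = 2; from the row with r=2: x=-44, y=17
Check: 112*(-44) + 290*(17) = -4928 + 4930 = 2

GCD = 2, x = -44, y = 17


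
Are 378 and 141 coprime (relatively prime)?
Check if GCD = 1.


Euclidean algorithm:
378 = 2 * 141 + 96
141 = 1 * 96 + 45
96 = 2 * 45 + 6
45 = 7 * 6 + 3
6 = 2 * 3 + 0
GCD(378, 141) = 3

No, not coprime (GCD = 3)


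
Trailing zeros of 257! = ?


floor(257/5) = 51
floor(257/25) = 10
floor(257/125) = 2
Total = 63

63 trailing zeros


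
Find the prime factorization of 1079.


1079 / 13 = 83
83 / 83 = 1
1079 = 13 × 83


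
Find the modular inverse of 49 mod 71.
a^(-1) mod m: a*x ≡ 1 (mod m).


Use the extended Euclidean algorithm on (71, 49); each row r = 71*s + 49*t:
r=71, s=1, t=0
r=49, s=0, t=1
q=1: r=22, s=1, t=-1   [71*(1) + 49*(-1) = 22]
q=2: r=5, s=-2, t=3   [71*(-2) + 49*(3) = 5]
q=4: r=2, s=9, t=-13   [71*(9) + 49*(-13) = 2]
q=2: r=1, s=-20, t=29   [71*(-20) + 49*(29) = 1]
q=2: r=0, s=49, t=-71   [71*(49) + 49*(-71) = 0]
GCD = 1 with t = 29, so 49*(29) ≡ 1 (mod 71)
Inverse = 29 mod 71 = 29
Check: 49 * 29 = 1421 ≡ 1 (mod 71)

49^(-1) ≡ 29 (mod 71)


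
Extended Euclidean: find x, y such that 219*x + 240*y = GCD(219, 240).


Tabular extended Euclidean (each row: r = 219*s + 240*t):
r=219, s=1, t=0
r=240, s=0, t=1
q=0: r=219, s=1, t=0   [219*(1) + 240*(0) = 219]
q=1: r=21, s=-1, t=1   [219*(-1) + 240*(1) = 21]
q=10: r=9, s=11, t=-10   [219*(11) + 240*(-10) = 9]
q=2: r=3, s=-23, t=21   [219*(-23) + 240*(21) = 3]
q=3: r=0, s=80, t=-73   [219*(80) + 240*(-73) = 0]
GCD = 3; from the row with r=3: x=-23, y=21
Check: 219*(-23) + 240*(21) = -5037 + 5040 = 3

GCD = 3, x = -23, y = 21


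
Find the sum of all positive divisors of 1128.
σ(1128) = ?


Divisors of 1128: 1, 2, 3, 4, 6, 8, 12, 24, 47, 94, 141, 188, 282, 376, 564, 1128
Sum = 1 + 2 + 3 + 4 + 6 + 8 + 12 + 24 + 47 + 94 + 141 + 188 + 282 + 376 + 564 + 1128 = 2880

σ(1128) = 2880


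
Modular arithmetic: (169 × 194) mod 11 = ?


169 × 194 = 32786
32786 mod 11 = 6


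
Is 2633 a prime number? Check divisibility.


Check divisors up to sqrt(2633) = 51.3128
No divisors found.
2633 is prime.

Yes, 2633 is prime


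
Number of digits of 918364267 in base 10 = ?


918364267 has 9 digits in base 10
floor(log10(918364267)) + 1 = floor(8.9630) + 1 = 9

9 digits (base 10)


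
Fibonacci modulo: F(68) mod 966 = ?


F(k) mod 966 for k=1..68:
1, 1, 2, 3, 5, 8, 13, 21, 34, 55, 89, 144, 233, 377, 610, 21, 631, 652, 317, 3, 320, 323, 643, 0, 643, 643, 320, 963, 317, 314, 631, 945, 610, 589, 233, 822, 89, 911, 34, 945, 13, 958, 5, 963, 2, 965, 1, 0, 1, 1, 2, 3, 5, 8, 13, 21, 34, 55, 89, 144, 233, 377, 610, 21, 631, 652, 317, 3
F(68) mod 966 = 3


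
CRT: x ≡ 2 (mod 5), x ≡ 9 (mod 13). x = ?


M = 5*13 = 65
M1 = M/5 = 13, M2 = M/13 = 5
M1^(-1) mod 5 = 2, M2^(-1) mod 13 = 8
x = 2*13*2 + 9*5*8 = 412
412 mod 65 = 22
Check: 22 mod 5 = 2 ✓, 22 mod 13 = 9 ✓

x ≡ 22 (mod 65)


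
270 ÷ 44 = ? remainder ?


270 = 44 * 6 + 6
Check: 264 + 6 = 270

q = 6, r = 6


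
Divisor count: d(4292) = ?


4292 = 2^2 × 29^1 × 37^1
d(4292) = (2+1) × (1+1) × (1+1) = 12

12 divisors


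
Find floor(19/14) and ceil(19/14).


19/14 = 1.3571
floor = 1
ceil = 2

floor = 1, ceil = 2


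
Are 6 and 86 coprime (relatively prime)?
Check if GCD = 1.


Euclidean algorithm:
86 = 14 * 6 + 2
6 = 3 * 2 + 0
GCD(6, 86) = 2

No, not coprime (GCD = 2)


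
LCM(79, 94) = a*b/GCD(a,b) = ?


GCD(79, 94) = 1
LCM = 79*94/1 = 7426/1 = 7426

LCM = 7426


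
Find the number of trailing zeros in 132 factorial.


floor(132/5) = 26
floor(132/25) = 5
floor(132/125) = 1
Total = 32

32 trailing zeros


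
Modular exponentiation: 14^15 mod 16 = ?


14^1 mod 16 = 14
14^2 mod 16 = 4
14^3 mod 16 = 8
14^4 mod 16 = 0
14^5 mod 16 = 0
14^6 mod 16 = 0
14^7 mod 16 = 0
14^8 mod 16 = 0
14^9 mod 16 = 0
14^10 mod 16 = 0
14^11 mod 16 = 0
14^12 mod 16 = 0
14^13 mod 16 = 0
14^14 mod 16 = 0
14^15 mod 16 = 0


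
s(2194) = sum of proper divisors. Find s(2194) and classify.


Proper divisors: 1, 2, 1097
Sum = 1 + 2 + 1097 = 1100
1100 < 2194 → deficient

s(2194) = 1100 (deficient)


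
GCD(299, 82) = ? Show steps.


299 = 3 * 82 + 53
82 = 1 * 53 + 29
53 = 1 * 29 + 24
29 = 1 * 24 + 5
24 = 4 * 5 + 4
5 = 1 * 4 + 1
4 = 4 * 1 + 0
GCD = 1


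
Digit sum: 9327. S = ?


9 + 3 + 2 + 7 = 21


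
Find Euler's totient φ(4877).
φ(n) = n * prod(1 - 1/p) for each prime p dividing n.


4877 = 4877
Prime factors: 4877
φ(4877) = 4877 × (1-1/4877)
= 4877 × 4876/4877 = 4876

φ(4877) = 4876
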